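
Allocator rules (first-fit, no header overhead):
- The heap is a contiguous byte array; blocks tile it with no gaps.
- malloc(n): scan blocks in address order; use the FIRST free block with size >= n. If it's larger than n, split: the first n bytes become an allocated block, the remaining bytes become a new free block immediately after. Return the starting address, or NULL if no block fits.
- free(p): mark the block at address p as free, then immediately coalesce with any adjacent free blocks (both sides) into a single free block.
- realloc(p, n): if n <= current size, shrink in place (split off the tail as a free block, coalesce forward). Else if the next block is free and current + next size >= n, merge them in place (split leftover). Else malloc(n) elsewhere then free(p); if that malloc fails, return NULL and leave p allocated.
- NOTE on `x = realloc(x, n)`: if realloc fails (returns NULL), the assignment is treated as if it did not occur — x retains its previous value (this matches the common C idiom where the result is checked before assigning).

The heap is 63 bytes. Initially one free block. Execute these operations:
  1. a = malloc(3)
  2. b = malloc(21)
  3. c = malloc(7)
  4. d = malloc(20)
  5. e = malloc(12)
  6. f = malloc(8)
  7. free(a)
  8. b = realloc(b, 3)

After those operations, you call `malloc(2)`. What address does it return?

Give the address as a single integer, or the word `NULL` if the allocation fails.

Answer: 0

Derivation:
Op 1: a = malloc(3) -> a = 0; heap: [0-2 ALLOC][3-62 FREE]
Op 2: b = malloc(21) -> b = 3; heap: [0-2 ALLOC][3-23 ALLOC][24-62 FREE]
Op 3: c = malloc(7) -> c = 24; heap: [0-2 ALLOC][3-23 ALLOC][24-30 ALLOC][31-62 FREE]
Op 4: d = malloc(20) -> d = 31; heap: [0-2 ALLOC][3-23 ALLOC][24-30 ALLOC][31-50 ALLOC][51-62 FREE]
Op 5: e = malloc(12) -> e = 51; heap: [0-2 ALLOC][3-23 ALLOC][24-30 ALLOC][31-50 ALLOC][51-62 ALLOC]
Op 6: f = malloc(8) -> f = NULL; heap: [0-2 ALLOC][3-23 ALLOC][24-30 ALLOC][31-50 ALLOC][51-62 ALLOC]
Op 7: free(a) -> (freed a); heap: [0-2 FREE][3-23 ALLOC][24-30 ALLOC][31-50 ALLOC][51-62 ALLOC]
Op 8: b = realloc(b, 3) -> b = 3; heap: [0-2 FREE][3-5 ALLOC][6-23 FREE][24-30 ALLOC][31-50 ALLOC][51-62 ALLOC]
malloc(2): first-fit scan over [0-2 FREE][3-5 ALLOC][6-23 FREE][24-30 ALLOC][31-50 ALLOC][51-62 ALLOC] -> 0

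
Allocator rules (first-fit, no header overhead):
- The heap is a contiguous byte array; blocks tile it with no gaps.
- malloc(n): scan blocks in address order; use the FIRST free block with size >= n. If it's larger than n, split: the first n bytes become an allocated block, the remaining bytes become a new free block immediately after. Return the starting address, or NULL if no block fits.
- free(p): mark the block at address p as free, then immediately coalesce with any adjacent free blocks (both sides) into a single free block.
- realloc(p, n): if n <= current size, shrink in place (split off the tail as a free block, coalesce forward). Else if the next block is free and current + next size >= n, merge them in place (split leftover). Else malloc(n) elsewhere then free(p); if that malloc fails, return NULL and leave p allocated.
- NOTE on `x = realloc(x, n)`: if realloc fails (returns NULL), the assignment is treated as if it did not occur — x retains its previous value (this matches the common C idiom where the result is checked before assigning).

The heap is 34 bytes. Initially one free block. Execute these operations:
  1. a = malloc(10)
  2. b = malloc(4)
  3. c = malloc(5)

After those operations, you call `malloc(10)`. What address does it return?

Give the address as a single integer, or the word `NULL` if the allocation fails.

Answer: 19

Derivation:
Op 1: a = malloc(10) -> a = 0; heap: [0-9 ALLOC][10-33 FREE]
Op 2: b = malloc(4) -> b = 10; heap: [0-9 ALLOC][10-13 ALLOC][14-33 FREE]
Op 3: c = malloc(5) -> c = 14; heap: [0-9 ALLOC][10-13 ALLOC][14-18 ALLOC][19-33 FREE]
malloc(10): first-fit scan over [0-9 ALLOC][10-13 ALLOC][14-18 ALLOC][19-33 FREE] -> 19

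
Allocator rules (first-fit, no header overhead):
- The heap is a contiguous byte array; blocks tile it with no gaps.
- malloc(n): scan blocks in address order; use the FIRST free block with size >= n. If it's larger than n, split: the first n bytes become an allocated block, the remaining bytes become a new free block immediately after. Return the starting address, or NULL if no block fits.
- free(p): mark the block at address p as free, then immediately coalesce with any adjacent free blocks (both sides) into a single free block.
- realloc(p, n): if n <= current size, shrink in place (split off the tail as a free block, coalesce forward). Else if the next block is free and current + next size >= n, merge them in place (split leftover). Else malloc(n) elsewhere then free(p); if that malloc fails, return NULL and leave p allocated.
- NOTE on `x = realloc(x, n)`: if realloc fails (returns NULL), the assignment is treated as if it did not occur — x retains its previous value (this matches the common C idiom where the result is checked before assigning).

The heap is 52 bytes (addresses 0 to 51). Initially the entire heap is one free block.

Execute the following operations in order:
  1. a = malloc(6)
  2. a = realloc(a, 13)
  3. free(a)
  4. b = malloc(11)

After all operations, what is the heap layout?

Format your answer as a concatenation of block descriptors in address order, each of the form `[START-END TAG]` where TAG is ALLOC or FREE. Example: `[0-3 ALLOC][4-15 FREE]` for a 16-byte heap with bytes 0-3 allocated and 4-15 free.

Answer: [0-10 ALLOC][11-51 FREE]

Derivation:
Op 1: a = malloc(6) -> a = 0; heap: [0-5 ALLOC][6-51 FREE]
Op 2: a = realloc(a, 13) -> a = 0; heap: [0-12 ALLOC][13-51 FREE]
Op 3: free(a) -> (freed a); heap: [0-51 FREE]
Op 4: b = malloc(11) -> b = 0; heap: [0-10 ALLOC][11-51 FREE]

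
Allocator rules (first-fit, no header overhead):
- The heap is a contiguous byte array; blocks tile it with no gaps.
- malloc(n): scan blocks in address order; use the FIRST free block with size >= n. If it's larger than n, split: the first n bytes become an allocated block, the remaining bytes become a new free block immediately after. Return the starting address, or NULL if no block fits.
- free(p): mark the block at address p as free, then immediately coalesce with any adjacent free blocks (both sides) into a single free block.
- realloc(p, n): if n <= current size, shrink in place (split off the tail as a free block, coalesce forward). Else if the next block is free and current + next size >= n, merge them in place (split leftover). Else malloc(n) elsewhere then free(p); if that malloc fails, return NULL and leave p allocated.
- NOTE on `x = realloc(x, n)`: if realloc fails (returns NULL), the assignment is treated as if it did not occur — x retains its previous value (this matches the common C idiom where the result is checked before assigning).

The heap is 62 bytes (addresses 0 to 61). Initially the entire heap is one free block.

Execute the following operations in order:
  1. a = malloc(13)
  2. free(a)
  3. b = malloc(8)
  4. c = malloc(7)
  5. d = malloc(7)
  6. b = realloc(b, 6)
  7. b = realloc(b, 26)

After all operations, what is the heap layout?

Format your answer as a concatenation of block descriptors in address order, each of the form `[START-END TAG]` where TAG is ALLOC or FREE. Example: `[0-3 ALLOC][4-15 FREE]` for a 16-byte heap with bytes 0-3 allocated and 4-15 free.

Answer: [0-7 FREE][8-14 ALLOC][15-21 ALLOC][22-47 ALLOC][48-61 FREE]

Derivation:
Op 1: a = malloc(13) -> a = 0; heap: [0-12 ALLOC][13-61 FREE]
Op 2: free(a) -> (freed a); heap: [0-61 FREE]
Op 3: b = malloc(8) -> b = 0; heap: [0-7 ALLOC][8-61 FREE]
Op 4: c = malloc(7) -> c = 8; heap: [0-7 ALLOC][8-14 ALLOC][15-61 FREE]
Op 5: d = malloc(7) -> d = 15; heap: [0-7 ALLOC][8-14 ALLOC][15-21 ALLOC][22-61 FREE]
Op 6: b = realloc(b, 6) -> b = 0; heap: [0-5 ALLOC][6-7 FREE][8-14 ALLOC][15-21 ALLOC][22-61 FREE]
Op 7: b = realloc(b, 26) -> b = 22; heap: [0-7 FREE][8-14 ALLOC][15-21 ALLOC][22-47 ALLOC][48-61 FREE]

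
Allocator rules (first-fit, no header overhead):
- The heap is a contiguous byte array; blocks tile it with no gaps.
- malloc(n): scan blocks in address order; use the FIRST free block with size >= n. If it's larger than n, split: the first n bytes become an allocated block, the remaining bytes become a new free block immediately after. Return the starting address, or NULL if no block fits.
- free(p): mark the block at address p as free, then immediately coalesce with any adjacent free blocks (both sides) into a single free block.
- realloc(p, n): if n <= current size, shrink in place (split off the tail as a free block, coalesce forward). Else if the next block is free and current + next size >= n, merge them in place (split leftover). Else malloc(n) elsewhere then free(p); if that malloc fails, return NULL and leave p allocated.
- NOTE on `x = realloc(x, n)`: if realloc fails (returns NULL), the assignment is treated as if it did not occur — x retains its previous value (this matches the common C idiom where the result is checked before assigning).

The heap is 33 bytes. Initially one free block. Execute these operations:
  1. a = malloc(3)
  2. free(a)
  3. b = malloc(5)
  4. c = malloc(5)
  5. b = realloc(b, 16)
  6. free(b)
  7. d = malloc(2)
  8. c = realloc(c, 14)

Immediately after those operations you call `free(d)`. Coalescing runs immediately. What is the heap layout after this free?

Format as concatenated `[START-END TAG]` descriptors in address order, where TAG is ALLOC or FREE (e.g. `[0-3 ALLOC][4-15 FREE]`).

Op 1: a = malloc(3) -> a = 0; heap: [0-2 ALLOC][3-32 FREE]
Op 2: free(a) -> (freed a); heap: [0-32 FREE]
Op 3: b = malloc(5) -> b = 0; heap: [0-4 ALLOC][5-32 FREE]
Op 4: c = malloc(5) -> c = 5; heap: [0-4 ALLOC][5-9 ALLOC][10-32 FREE]
Op 5: b = realloc(b, 16) -> b = 10; heap: [0-4 FREE][5-9 ALLOC][10-25 ALLOC][26-32 FREE]
Op 6: free(b) -> (freed b); heap: [0-4 FREE][5-9 ALLOC][10-32 FREE]
Op 7: d = malloc(2) -> d = 0; heap: [0-1 ALLOC][2-4 FREE][5-9 ALLOC][10-32 FREE]
Op 8: c = realloc(c, 14) -> c = 5; heap: [0-1 ALLOC][2-4 FREE][5-18 ALLOC][19-32 FREE]
free(d): d = 0 -> block [0-1 ALLOC]; mark free, coalesce with adjacent free neighbors -> [0-4 FREE][5-18 ALLOC][19-32 FREE]

Answer: [0-4 FREE][5-18 ALLOC][19-32 FREE]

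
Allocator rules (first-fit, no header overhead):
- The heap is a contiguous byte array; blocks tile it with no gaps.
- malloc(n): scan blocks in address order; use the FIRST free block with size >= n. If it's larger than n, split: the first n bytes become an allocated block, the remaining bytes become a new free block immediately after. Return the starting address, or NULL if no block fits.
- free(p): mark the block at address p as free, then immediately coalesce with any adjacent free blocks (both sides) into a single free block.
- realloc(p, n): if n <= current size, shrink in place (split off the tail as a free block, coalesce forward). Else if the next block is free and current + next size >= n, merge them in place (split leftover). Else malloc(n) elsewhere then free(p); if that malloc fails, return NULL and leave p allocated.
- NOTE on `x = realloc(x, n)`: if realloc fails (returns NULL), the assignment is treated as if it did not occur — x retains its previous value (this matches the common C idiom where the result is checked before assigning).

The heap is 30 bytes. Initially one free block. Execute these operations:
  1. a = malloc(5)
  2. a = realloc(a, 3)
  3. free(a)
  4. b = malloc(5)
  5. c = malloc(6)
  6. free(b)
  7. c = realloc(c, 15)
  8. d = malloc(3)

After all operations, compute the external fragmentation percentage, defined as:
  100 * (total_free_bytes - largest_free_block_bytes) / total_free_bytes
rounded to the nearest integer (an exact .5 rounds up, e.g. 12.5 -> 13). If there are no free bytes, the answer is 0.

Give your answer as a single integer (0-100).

Answer: 17

Derivation:
Op 1: a = malloc(5) -> a = 0; heap: [0-4 ALLOC][5-29 FREE]
Op 2: a = realloc(a, 3) -> a = 0; heap: [0-2 ALLOC][3-29 FREE]
Op 3: free(a) -> (freed a); heap: [0-29 FREE]
Op 4: b = malloc(5) -> b = 0; heap: [0-4 ALLOC][5-29 FREE]
Op 5: c = malloc(6) -> c = 5; heap: [0-4 ALLOC][5-10 ALLOC][11-29 FREE]
Op 6: free(b) -> (freed b); heap: [0-4 FREE][5-10 ALLOC][11-29 FREE]
Op 7: c = realloc(c, 15) -> c = 5; heap: [0-4 FREE][5-19 ALLOC][20-29 FREE]
Op 8: d = malloc(3) -> d = 0; heap: [0-2 ALLOC][3-4 FREE][5-19 ALLOC][20-29 FREE]
Free blocks: [2 10] total_free=12 largest=10 -> 100*(12-10)/12 = 200/12 ≈ 16.667 -> rounds to 17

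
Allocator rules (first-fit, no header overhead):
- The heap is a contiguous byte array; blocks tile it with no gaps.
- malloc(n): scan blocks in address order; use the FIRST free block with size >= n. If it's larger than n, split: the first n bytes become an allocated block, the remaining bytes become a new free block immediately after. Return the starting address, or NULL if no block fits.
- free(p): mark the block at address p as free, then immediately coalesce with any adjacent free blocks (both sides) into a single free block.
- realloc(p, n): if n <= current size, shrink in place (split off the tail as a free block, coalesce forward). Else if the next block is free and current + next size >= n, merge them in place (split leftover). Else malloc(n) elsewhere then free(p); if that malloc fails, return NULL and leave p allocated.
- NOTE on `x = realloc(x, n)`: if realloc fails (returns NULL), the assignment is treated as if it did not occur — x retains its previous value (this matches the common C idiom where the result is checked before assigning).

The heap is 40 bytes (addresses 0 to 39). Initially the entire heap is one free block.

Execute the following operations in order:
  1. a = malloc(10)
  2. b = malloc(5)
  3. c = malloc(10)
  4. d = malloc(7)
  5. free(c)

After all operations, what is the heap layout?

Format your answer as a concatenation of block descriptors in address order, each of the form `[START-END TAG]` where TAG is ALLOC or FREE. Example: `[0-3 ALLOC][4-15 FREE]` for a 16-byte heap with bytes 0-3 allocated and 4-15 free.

Answer: [0-9 ALLOC][10-14 ALLOC][15-24 FREE][25-31 ALLOC][32-39 FREE]

Derivation:
Op 1: a = malloc(10) -> a = 0; heap: [0-9 ALLOC][10-39 FREE]
Op 2: b = malloc(5) -> b = 10; heap: [0-9 ALLOC][10-14 ALLOC][15-39 FREE]
Op 3: c = malloc(10) -> c = 15; heap: [0-9 ALLOC][10-14 ALLOC][15-24 ALLOC][25-39 FREE]
Op 4: d = malloc(7) -> d = 25; heap: [0-9 ALLOC][10-14 ALLOC][15-24 ALLOC][25-31 ALLOC][32-39 FREE]
Op 5: free(c) -> (freed c); heap: [0-9 ALLOC][10-14 ALLOC][15-24 FREE][25-31 ALLOC][32-39 FREE]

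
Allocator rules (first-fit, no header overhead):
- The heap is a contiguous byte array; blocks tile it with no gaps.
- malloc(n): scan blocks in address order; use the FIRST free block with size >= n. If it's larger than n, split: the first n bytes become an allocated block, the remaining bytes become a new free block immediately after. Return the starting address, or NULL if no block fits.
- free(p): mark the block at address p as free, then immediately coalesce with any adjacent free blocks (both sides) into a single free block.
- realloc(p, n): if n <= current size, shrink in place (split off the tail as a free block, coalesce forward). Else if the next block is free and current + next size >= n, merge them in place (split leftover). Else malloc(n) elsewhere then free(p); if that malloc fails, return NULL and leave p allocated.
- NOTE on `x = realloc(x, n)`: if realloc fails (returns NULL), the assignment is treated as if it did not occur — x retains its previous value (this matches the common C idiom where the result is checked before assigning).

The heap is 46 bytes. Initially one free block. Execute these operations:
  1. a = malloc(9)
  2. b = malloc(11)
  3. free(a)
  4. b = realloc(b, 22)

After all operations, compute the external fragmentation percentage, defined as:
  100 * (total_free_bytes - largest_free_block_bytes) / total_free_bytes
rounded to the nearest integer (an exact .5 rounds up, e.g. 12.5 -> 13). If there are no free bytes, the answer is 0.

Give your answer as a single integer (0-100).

Answer: 38

Derivation:
Op 1: a = malloc(9) -> a = 0; heap: [0-8 ALLOC][9-45 FREE]
Op 2: b = malloc(11) -> b = 9; heap: [0-8 ALLOC][9-19 ALLOC][20-45 FREE]
Op 3: free(a) -> (freed a); heap: [0-8 FREE][9-19 ALLOC][20-45 FREE]
Op 4: b = realloc(b, 22) -> b = 9; heap: [0-8 FREE][9-30 ALLOC][31-45 FREE]
Free blocks: [9 15] total_free=24 largest=15 -> 100*(24-15)/24 = 900/24 = 37.5 -> rounds to 38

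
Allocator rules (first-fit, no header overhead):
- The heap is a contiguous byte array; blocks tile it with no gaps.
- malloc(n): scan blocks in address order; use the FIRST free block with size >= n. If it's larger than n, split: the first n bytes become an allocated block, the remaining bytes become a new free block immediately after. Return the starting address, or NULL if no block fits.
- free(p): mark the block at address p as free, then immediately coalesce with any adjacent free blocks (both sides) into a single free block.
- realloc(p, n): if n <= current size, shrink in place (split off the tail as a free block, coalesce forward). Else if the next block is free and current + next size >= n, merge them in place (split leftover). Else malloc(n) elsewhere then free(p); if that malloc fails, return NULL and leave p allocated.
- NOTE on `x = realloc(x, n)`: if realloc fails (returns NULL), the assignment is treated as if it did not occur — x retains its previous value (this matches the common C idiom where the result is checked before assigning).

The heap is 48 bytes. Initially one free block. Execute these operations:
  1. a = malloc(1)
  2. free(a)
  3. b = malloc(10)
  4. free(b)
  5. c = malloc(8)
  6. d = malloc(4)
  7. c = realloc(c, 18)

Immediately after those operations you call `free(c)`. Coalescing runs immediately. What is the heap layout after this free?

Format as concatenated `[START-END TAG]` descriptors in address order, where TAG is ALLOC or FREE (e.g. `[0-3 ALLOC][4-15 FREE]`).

Answer: [0-7 FREE][8-11 ALLOC][12-47 FREE]

Derivation:
Op 1: a = malloc(1) -> a = 0; heap: [0-0 ALLOC][1-47 FREE]
Op 2: free(a) -> (freed a); heap: [0-47 FREE]
Op 3: b = malloc(10) -> b = 0; heap: [0-9 ALLOC][10-47 FREE]
Op 4: free(b) -> (freed b); heap: [0-47 FREE]
Op 5: c = malloc(8) -> c = 0; heap: [0-7 ALLOC][8-47 FREE]
Op 6: d = malloc(4) -> d = 8; heap: [0-7 ALLOC][8-11 ALLOC][12-47 FREE]
Op 7: c = realloc(c, 18) -> c = 12; heap: [0-7 FREE][8-11 ALLOC][12-29 ALLOC][30-47 FREE]
free(c): c = 12 -> block [12-29 ALLOC]; mark free, coalesce with adjacent free neighbors -> [0-7 FREE][8-11 ALLOC][12-47 FREE]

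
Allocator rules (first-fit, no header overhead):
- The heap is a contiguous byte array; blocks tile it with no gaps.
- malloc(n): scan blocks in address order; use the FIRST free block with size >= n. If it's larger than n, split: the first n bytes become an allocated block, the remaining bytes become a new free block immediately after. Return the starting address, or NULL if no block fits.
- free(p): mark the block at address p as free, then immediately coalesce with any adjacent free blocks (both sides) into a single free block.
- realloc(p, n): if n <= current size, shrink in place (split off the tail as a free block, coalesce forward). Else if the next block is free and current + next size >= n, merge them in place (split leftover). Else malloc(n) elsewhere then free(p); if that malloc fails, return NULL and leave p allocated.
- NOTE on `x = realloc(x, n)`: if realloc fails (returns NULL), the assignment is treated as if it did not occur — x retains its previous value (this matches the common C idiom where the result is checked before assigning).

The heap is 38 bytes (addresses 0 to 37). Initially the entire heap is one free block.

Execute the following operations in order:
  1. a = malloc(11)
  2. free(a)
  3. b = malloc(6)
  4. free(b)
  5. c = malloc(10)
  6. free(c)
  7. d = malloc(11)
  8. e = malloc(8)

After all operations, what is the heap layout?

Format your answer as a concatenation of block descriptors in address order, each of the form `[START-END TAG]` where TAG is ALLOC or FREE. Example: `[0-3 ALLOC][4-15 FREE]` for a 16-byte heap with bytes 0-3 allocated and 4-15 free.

Answer: [0-10 ALLOC][11-18 ALLOC][19-37 FREE]

Derivation:
Op 1: a = malloc(11) -> a = 0; heap: [0-10 ALLOC][11-37 FREE]
Op 2: free(a) -> (freed a); heap: [0-37 FREE]
Op 3: b = malloc(6) -> b = 0; heap: [0-5 ALLOC][6-37 FREE]
Op 4: free(b) -> (freed b); heap: [0-37 FREE]
Op 5: c = malloc(10) -> c = 0; heap: [0-9 ALLOC][10-37 FREE]
Op 6: free(c) -> (freed c); heap: [0-37 FREE]
Op 7: d = malloc(11) -> d = 0; heap: [0-10 ALLOC][11-37 FREE]
Op 8: e = malloc(8) -> e = 11; heap: [0-10 ALLOC][11-18 ALLOC][19-37 FREE]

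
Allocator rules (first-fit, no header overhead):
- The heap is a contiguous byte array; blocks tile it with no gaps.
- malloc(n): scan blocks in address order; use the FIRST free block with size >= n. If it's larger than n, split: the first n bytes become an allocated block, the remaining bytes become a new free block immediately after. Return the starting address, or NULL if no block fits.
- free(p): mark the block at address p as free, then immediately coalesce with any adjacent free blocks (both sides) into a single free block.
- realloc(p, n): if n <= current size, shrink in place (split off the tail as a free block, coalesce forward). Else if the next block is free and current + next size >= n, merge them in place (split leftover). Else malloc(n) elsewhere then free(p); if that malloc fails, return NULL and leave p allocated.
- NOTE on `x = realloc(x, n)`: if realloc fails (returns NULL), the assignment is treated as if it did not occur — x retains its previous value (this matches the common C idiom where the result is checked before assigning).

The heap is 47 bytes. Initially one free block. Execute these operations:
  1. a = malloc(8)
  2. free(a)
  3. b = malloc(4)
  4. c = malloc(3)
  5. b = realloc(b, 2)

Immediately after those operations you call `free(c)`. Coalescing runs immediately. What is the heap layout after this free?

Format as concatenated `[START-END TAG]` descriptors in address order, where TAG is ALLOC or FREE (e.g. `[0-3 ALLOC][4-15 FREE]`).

Answer: [0-1 ALLOC][2-46 FREE]

Derivation:
Op 1: a = malloc(8) -> a = 0; heap: [0-7 ALLOC][8-46 FREE]
Op 2: free(a) -> (freed a); heap: [0-46 FREE]
Op 3: b = malloc(4) -> b = 0; heap: [0-3 ALLOC][4-46 FREE]
Op 4: c = malloc(3) -> c = 4; heap: [0-3 ALLOC][4-6 ALLOC][7-46 FREE]
Op 5: b = realloc(b, 2) -> b = 0; heap: [0-1 ALLOC][2-3 FREE][4-6 ALLOC][7-46 FREE]
free(c): c = 4 -> block [4-6 ALLOC]; mark free, coalesce with adjacent free neighbors -> [0-1 ALLOC][2-46 FREE]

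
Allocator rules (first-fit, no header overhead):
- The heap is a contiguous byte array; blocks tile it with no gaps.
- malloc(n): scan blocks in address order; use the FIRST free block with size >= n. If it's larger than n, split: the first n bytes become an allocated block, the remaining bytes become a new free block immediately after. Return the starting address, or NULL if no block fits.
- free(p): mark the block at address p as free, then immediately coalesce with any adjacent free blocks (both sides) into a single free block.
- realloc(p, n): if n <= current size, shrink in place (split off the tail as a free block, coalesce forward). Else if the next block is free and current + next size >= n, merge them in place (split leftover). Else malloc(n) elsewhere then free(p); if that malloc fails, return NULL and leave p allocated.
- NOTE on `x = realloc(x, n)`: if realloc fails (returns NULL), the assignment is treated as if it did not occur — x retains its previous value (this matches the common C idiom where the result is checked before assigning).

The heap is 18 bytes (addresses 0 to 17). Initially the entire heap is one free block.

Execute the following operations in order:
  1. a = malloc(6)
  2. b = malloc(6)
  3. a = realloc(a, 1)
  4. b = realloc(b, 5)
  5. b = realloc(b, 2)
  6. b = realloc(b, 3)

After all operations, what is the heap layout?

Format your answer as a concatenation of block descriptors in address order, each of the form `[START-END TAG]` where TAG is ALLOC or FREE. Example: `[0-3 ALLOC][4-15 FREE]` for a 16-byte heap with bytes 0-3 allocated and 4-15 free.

Answer: [0-0 ALLOC][1-5 FREE][6-8 ALLOC][9-17 FREE]

Derivation:
Op 1: a = malloc(6) -> a = 0; heap: [0-5 ALLOC][6-17 FREE]
Op 2: b = malloc(6) -> b = 6; heap: [0-5 ALLOC][6-11 ALLOC][12-17 FREE]
Op 3: a = realloc(a, 1) -> a = 0; heap: [0-0 ALLOC][1-5 FREE][6-11 ALLOC][12-17 FREE]
Op 4: b = realloc(b, 5) -> b = 6; heap: [0-0 ALLOC][1-5 FREE][6-10 ALLOC][11-17 FREE]
Op 5: b = realloc(b, 2) -> b = 6; heap: [0-0 ALLOC][1-5 FREE][6-7 ALLOC][8-17 FREE]
Op 6: b = realloc(b, 3) -> b = 6; heap: [0-0 ALLOC][1-5 FREE][6-8 ALLOC][9-17 FREE]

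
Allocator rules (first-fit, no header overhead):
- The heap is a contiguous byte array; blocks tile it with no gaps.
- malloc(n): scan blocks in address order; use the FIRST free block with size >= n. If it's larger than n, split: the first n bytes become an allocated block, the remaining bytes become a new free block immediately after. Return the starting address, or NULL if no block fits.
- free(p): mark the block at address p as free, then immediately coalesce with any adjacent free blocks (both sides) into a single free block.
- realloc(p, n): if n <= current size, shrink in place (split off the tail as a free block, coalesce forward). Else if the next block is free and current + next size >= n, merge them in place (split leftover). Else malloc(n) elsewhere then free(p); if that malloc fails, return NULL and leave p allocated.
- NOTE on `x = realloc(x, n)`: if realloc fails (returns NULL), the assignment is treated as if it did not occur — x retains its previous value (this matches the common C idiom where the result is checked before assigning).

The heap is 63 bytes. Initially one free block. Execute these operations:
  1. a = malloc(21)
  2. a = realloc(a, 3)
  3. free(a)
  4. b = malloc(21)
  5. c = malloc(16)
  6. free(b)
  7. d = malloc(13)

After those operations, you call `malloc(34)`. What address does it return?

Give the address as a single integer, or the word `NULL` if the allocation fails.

Answer: NULL

Derivation:
Op 1: a = malloc(21) -> a = 0; heap: [0-20 ALLOC][21-62 FREE]
Op 2: a = realloc(a, 3) -> a = 0; heap: [0-2 ALLOC][3-62 FREE]
Op 3: free(a) -> (freed a); heap: [0-62 FREE]
Op 4: b = malloc(21) -> b = 0; heap: [0-20 ALLOC][21-62 FREE]
Op 5: c = malloc(16) -> c = 21; heap: [0-20 ALLOC][21-36 ALLOC][37-62 FREE]
Op 6: free(b) -> (freed b); heap: [0-20 FREE][21-36 ALLOC][37-62 FREE]
Op 7: d = malloc(13) -> d = 0; heap: [0-12 ALLOC][13-20 FREE][21-36 ALLOC][37-62 FREE]
malloc(34): first-fit scan over [0-12 ALLOC][13-20 FREE][21-36 ALLOC][37-62 FREE] -> NULL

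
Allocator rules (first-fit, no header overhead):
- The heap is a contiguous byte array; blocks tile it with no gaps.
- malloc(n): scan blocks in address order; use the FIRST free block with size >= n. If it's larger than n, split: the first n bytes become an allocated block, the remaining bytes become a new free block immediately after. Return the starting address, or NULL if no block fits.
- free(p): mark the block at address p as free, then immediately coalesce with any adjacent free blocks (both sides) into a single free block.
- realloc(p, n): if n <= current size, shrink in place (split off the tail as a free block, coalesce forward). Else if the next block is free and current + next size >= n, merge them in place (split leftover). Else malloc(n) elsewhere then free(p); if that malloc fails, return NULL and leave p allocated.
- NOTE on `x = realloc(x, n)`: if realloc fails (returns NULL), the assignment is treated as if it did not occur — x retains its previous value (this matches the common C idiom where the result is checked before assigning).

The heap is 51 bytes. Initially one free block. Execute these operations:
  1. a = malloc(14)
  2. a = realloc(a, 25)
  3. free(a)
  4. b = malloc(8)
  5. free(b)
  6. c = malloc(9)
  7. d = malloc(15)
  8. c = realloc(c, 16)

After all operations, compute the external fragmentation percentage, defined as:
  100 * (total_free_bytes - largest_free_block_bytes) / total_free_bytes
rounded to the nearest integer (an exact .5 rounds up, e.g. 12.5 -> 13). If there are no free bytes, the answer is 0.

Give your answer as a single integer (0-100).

Answer: 45

Derivation:
Op 1: a = malloc(14) -> a = 0; heap: [0-13 ALLOC][14-50 FREE]
Op 2: a = realloc(a, 25) -> a = 0; heap: [0-24 ALLOC][25-50 FREE]
Op 3: free(a) -> (freed a); heap: [0-50 FREE]
Op 4: b = malloc(8) -> b = 0; heap: [0-7 ALLOC][8-50 FREE]
Op 5: free(b) -> (freed b); heap: [0-50 FREE]
Op 6: c = malloc(9) -> c = 0; heap: [0-8 ALLOC][9-50 FREE]
Op 7: d = malloc(15) -> d = 9; heap: [0-8 ALLOC][9-23 ALLOC][24-50 FREE]
Op 8: c = realloc(c, 16) -> c = 24; heap: [0-8 FREE][9-23 ALLOC][24-39 ALLOC][40-50 FREE]
Free blocks: [9 11] total_free=20 largest=11 -> 100*(20-11)/20 = 900/20 = 45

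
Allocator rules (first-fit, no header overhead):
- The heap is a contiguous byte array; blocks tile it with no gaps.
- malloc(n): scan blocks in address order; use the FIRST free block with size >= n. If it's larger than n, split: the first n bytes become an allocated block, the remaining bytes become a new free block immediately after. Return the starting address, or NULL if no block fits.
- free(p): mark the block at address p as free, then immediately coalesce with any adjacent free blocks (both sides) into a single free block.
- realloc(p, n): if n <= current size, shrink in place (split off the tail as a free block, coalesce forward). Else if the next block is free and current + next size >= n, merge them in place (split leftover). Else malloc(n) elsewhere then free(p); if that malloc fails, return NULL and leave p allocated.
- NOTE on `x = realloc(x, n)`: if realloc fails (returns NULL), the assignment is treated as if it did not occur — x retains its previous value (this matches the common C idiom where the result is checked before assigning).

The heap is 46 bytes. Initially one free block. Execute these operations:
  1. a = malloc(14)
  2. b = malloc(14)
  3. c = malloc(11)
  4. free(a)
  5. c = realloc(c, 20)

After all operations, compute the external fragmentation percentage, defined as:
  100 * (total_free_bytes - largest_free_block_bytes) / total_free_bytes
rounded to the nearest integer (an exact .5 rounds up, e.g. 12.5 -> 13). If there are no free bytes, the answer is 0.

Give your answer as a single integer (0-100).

Op 1: a = malloc(14) -> a = 0; heap: [0-13 ALLOC][14-45 FREE]
Op 2: b = malloc(14) -> b = 14; heap: [0-13 ALLOC][14-27 ALLOC][28-45 FREE]
Op 3: c = malloc(11) -> c = 28; heap: [0-13 ALLOC][14-27 ALLOC][28-38 ALLOC][39-45 FREE]
Op 4: free(a) -> (freed a); heap: [0-13 FREE][14-27 ALLOC][28-38 ALLOC][39-45 FREE]
Op 5: c = realloc(c, 20) -> NULL (c unchanged); heap: [0-13 FREE][14-27 ALLOC][28-38 ALLOC][39-45 FREE]
Free blocks: [14 7] total_free=21 largest=14 -> 100*(21-14)/21 = 700/21 ≈ 33.333 -> rounds to 33

Answer: 33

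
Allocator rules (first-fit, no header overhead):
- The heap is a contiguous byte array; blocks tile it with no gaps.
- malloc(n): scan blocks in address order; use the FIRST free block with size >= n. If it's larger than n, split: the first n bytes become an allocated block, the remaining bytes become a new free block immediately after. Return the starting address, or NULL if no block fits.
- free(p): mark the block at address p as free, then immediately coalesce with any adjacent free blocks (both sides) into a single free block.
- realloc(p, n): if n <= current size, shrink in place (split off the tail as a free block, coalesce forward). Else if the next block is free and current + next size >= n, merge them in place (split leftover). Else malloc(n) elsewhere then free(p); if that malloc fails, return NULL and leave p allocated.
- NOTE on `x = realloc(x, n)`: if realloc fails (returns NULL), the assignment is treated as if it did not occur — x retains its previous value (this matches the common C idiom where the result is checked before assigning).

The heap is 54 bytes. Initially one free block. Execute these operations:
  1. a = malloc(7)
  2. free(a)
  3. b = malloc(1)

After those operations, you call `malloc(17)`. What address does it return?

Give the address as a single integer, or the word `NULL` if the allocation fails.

Op 1: a = malloc(7) -> a = 0; heap: [0-6 ALLOC][7-53 FREE]
Op 2: free(a) -> (freed a); heap: [0-53 FREE]
Op 3: b = malloc(1) -> b = 0; heap: [0-0 ALLOC][1-53 FREE]
malloc(17): first-fit scan over [0-0 ALLOC][1-53 FREE] -> 1

Answer: 1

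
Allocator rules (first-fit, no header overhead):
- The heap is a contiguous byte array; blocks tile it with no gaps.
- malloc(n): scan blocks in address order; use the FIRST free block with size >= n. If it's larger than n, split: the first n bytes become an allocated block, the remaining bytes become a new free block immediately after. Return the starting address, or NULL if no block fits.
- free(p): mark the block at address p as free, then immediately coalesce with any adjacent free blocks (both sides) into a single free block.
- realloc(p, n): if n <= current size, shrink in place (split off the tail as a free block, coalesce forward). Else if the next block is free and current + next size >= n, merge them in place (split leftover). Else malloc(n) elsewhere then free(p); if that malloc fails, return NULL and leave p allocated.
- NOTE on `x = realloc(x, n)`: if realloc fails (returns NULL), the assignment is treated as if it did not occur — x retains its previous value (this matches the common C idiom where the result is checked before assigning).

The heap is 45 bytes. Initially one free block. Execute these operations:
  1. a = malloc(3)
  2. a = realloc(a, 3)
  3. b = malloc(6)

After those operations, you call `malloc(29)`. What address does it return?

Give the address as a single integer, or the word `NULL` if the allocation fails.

Answer: 9

Derivation:
Op 1: a = malloc(3) -> a = 0; heap: [0-2 ALLOC][3-44 FREE]
Op 2: a = realloc(a, 3) -> a = 0; heap: [0-2 ALLOC][3-44 FREE]
Op 3: b = malloc(6) -> b = 3; heap: [0-2 ALLOC][3-8 ALLOC][9-44 FREE]
malloc(29): first-fit scan over [0-2 ALLOC][3-8 ALLOC][9-44 FREE] -> 9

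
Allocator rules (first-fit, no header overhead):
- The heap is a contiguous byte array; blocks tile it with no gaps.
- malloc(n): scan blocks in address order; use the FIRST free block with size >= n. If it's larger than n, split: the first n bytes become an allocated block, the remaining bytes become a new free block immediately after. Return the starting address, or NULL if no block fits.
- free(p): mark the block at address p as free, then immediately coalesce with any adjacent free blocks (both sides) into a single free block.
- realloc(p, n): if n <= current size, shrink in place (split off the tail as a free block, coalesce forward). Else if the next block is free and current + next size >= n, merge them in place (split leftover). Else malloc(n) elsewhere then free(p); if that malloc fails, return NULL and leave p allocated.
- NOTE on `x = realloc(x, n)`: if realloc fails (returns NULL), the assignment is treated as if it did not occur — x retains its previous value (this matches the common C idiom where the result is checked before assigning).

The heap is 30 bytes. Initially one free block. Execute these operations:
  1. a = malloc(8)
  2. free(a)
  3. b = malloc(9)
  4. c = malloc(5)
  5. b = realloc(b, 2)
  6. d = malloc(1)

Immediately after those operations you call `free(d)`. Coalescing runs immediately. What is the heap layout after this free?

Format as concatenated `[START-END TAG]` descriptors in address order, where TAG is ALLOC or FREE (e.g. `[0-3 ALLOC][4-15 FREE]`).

Answer: [0-1 ALLOC][2-8 FREE][9-13 ALLOC][14-29 FREE]

Derivation:
Op 1: a = malloc(8) -> a = 0; heap: [0-7 ALLOC][8-29 FREE]
Op 2: free(a) -> (freed a); heap: [0-29 FREE]
Op 3: b = malloc(9) -> b = 0; heap: [0-8 ALLOC][9-29 FREE]
Op 4: c = malloc(5) -> c = 9; heap: [0-8 ALLOC][9-13 ALLOC][14-29 FREE]
Op 5: b = realloc(b, 2) -> b = 0; heap: [0-1 ALLOC][2-8 FREE][9-13 ALLOC][14-29 FREE]
Op 6: d = malloc(1) -> d = 2; heap: [0-1 ALLOC][2-2 ALLOC][3-8 FREE][9-13 ALLOC][14-29 FREE]
free(d): d = 2 -> block [2-2 ALLOC]; mark free, coalesce with adjacent free neighbors -> [0-1 ALLOC][2-8 FREE][9-13 ALLOC][14-29 FREE]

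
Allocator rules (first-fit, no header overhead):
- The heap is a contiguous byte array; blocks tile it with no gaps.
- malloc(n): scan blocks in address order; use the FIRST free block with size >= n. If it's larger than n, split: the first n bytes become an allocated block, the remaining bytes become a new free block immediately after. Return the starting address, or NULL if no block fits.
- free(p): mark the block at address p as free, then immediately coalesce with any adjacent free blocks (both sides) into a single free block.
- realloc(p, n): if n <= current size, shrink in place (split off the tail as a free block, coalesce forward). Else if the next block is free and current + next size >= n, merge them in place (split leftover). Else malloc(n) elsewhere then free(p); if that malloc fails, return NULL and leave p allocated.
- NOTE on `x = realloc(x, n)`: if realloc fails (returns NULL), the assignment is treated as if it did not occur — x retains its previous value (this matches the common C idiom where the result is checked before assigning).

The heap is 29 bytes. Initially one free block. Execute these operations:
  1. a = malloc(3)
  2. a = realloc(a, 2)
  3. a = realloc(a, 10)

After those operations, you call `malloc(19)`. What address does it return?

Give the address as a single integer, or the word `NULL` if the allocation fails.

Answer: 10

Derivation:
Op 1: a = malloc(3) -> a = 0; heap: [0-2 ALLOC][3-28 FREE]
Op 2: a = realloc(a, 2) -> a = 0; heap: [0-1 ALLOC][2-28 FREE]
Op 3: a = realloc(a, 10) -> a = 0; heap: [0-9 ALLOC][10-28 FREE]
malloc(19): first-fit scan over [0-9 ALLOC][10-28 FREE] -> 10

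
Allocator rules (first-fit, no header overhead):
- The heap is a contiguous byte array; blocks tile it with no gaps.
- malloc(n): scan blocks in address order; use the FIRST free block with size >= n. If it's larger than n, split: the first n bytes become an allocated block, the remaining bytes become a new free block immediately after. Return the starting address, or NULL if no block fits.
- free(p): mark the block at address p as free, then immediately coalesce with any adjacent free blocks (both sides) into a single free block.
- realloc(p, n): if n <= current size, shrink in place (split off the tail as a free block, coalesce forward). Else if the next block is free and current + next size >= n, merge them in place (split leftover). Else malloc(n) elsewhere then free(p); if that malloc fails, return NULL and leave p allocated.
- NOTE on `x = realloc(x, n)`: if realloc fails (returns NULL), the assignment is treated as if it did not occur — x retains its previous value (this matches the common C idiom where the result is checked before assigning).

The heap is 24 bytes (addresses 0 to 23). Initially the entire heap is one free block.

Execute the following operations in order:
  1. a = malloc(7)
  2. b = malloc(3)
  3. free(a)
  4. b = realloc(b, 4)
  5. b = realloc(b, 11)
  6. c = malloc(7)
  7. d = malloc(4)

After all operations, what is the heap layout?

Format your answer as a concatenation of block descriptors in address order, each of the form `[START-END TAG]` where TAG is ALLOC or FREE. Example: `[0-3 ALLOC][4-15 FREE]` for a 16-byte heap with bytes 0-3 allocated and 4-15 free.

Op 1: a = malloc(7) -> a = 0; heap: [0-6 ALLOC][7-23 FREE]
Op 2: b = malloc(3) -> b = 7; heap: [0-6 ALLOC][7-9 ALLOC][10-23 FREE]
Op 3: free(a) -> (freed a); heap: [0-6 FREE][7-9 ALLOC][10-23 FREE]
Op 4: b = realloc(b, 4) -> b = 7; heap: [0-6 FREE][7-10 ALLOC][11-23 FREE]
Op 5: b = realloc(b, 11) -> b = 7; heap: [0-6 FREE][7-17 ALLOC][18-23 FREE]
Op 6: c = malloc(7) -> c = 0; heap: [0-6 ALLOC][7-17 ALLOC][18-23 FREE]
Op 7: d = malloc(4) -> d = 18; heap: [0-6 ALLOC][7-17 ALLOC][18-21 ALLOC][22-23 FREE]

Answer: [0-6 ALLOC][7-17 ALLOC][18-21 ALLOC][22-23 FREE]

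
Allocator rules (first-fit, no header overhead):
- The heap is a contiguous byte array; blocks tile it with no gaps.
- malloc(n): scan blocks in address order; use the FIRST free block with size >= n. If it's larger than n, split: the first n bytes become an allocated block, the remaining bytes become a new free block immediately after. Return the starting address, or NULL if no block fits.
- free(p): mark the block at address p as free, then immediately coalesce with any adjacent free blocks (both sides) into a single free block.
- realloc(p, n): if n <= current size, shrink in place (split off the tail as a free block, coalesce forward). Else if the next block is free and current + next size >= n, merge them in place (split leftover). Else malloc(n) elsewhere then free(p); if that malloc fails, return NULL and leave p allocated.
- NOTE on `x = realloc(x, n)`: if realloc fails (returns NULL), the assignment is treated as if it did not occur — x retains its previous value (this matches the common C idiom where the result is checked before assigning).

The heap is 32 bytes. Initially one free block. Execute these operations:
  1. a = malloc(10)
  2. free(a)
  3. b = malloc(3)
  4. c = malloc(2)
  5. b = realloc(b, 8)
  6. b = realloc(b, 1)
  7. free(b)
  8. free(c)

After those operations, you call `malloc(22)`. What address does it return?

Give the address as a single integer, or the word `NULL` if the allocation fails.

Op 1: a = malloc(10) -> a = 0; heap: [0-9 ALLOC][10-31 FREE]
Op 2: free(a) -> (freed a); heap: [0-31 FREE]
Op 3: b = malloc(3) -> b = 0; heap: [0-2 ALLOC][3-31 FREE]
Op 4: c = malloc(2) -> c = 3; heap: [0-2 ALLOC][3-4 ALLOC][5-31 FREE]
Op 5: b = realloc(b, 8) -> b = 5; heap: [0-2 FREE][3-4 ALLOC][5-12 ALLOC][13-31 FREE]
Op 6: b = realloc(b, 1) -> b = 5; heap: [0-2 FREE][3-4 ALLOC][5-5 ALLOC][6-31 FREE]
Op 7: free(b) -> (freed b); heap: [0-2 FREE][3-4 ALLOC][5-31 FREE]
Op 8: free(c) -> (freed c); heap: [0-31 FREE]
malloc(22): first-fit scan over [0-31 FREE] -> 0

Answer: 0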